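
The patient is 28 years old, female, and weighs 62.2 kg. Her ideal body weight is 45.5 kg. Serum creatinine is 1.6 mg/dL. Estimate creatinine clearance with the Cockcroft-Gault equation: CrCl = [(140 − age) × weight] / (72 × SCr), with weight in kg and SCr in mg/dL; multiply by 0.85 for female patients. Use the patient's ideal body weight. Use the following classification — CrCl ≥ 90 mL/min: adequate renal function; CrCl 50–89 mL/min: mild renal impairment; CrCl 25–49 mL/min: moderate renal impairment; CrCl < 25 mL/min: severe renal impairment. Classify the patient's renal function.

moderate renal impairment

CrCl = (140 − 28) × 45.5 / (72 × 1.6) × 0.85 = 5096.0 / 115.20 × 0.85 ≈ 37.6 mL/min
38 mL/min falls in the 'moderate renal impairment' range.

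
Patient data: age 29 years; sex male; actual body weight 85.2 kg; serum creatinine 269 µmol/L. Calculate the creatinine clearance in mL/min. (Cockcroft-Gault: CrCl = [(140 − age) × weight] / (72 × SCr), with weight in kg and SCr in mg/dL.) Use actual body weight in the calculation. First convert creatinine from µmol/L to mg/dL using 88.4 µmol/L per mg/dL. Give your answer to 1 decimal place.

43.2 mL/min

SCr = 269 / 88.4 = 3.043 mg/dL
CrCl = (140 − 29) × 85.2 / (72 × 3.043) = 9457.2 / 219.10 ≈ 43.2 mL/min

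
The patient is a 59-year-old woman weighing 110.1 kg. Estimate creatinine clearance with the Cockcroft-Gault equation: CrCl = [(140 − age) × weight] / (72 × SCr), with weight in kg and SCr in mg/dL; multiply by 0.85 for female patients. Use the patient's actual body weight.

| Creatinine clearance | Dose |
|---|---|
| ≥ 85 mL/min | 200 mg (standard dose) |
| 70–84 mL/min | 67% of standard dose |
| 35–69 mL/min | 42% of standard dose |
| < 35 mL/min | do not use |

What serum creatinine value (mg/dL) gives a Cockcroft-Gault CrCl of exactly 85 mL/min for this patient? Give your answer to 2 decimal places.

1.24 mg/dL

Standard dose requires CrCl ≥ 85 mL/min.
Set (140 − 59) × 110.1 × 0.85 / (72 × SCr) = 85
SCr = (140 − 59) × 110.1 × 0.85 / (72 × 85) = 1.239 mg/dL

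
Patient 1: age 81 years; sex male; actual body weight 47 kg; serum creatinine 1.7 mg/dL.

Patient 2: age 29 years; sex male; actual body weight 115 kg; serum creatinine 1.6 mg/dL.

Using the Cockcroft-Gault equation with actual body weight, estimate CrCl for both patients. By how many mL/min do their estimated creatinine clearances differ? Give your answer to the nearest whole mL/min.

Patient 1: CrCl = (140 − 81) × 47 / (72 × 1.7) = 2773.0 / 122.40 ≈ 22.7 mL/min
Patient 2: CrCl = (140 − 29) × 115 / (72 × 1.6) = 12765.0 / 115.20 ≈ 110.8 mL/min
|22.7 − 110.8| = 88.1 mL/min

88 mL/min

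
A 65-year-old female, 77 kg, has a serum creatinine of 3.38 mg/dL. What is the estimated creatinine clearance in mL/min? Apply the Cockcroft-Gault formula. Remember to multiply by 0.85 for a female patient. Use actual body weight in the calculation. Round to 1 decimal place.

CrCl = (140 − 65) × 77 / (72 × 3.38) × 0.85 = 5775.0 / 243.36 × 0.85 ≈ 20.2 mL/min

20.2 mL/min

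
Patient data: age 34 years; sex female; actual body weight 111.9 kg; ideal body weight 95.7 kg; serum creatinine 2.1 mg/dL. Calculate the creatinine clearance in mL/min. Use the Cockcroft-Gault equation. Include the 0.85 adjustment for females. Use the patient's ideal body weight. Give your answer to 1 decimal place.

57.0 mL/min

CrCl = (140 − 34) × 95.7 / (72 × 2.1) × 0.85 = 10144.2 / 151.20 × 0.85 ≈ 57.0 mL/min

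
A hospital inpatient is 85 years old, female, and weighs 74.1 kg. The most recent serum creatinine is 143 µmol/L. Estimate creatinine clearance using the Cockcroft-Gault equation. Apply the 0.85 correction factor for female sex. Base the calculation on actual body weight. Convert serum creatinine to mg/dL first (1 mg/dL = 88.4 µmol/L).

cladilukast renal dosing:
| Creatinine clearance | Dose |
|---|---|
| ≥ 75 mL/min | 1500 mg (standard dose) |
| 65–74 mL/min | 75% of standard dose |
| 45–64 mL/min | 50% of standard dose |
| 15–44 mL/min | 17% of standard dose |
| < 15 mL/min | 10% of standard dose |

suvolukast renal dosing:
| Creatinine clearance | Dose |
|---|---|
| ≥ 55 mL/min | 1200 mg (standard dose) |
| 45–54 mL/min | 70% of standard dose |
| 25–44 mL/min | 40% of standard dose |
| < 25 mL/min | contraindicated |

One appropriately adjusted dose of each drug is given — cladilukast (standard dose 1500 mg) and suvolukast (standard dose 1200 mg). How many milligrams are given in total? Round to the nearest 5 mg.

735 mg

SCr = 143 / 88.4 = 1.618 mg/dL
CrCl = (140 − 85) × 74.1 / (72 × 1.618) × 0.85 = 4075.5 / 116.50 × 0.85 ≈ 29.7 mL/min
CrCl ≈ 30 mL/min.
cladilukast: 15–44 mL/min → 17% of 1500 mg = 255 mg.
suvolukast: 25–44 mL/min → 40% of 1200 mg = 480 mg.
Total = 255 + 480 = 735 mg.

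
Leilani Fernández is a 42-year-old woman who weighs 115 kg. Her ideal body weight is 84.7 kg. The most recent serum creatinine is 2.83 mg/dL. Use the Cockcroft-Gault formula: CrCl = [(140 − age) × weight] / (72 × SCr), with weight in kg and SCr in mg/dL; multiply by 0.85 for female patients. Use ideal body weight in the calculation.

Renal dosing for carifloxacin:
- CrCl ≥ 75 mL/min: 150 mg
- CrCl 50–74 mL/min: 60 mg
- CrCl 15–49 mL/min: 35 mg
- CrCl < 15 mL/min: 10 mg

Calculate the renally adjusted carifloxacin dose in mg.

CrCl = (140 − 42) × 84.7 / (72 × 2.83) × 0.85 = 8300.6 / 203.76 × 0.85 ≈ 34.6 mL/min
CrCl ≈ 35 mL/min → bracket 15–49 mL/min.
Dose for this bracket: 35 mg.

35 mg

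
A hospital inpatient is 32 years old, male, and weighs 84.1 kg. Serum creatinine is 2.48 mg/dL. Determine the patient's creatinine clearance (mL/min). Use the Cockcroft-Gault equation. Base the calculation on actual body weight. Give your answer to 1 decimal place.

50.9 mL/min

CrCl = (140 − 32) × 84.1 / (72 × 2.48) = 9082.8 / 178.56 ≈ 50.9 mL/min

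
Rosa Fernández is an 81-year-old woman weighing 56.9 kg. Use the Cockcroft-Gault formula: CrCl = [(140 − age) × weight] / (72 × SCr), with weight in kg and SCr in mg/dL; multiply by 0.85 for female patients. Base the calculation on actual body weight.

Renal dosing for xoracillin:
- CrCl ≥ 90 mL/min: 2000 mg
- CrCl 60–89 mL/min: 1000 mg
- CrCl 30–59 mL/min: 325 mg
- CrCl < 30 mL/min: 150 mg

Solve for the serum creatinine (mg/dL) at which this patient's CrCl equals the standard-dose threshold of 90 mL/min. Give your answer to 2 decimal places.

0.44 mg/dL

Standard dose requires CrCl ≥ 90 mL/min.
Set (140 − 81) × 56.9 × 0.85 / (72 × SCr) = 90
SCr = (140 − 81) × 56.9 × 0.85 / (72 × 90) = 0.440 mg/dL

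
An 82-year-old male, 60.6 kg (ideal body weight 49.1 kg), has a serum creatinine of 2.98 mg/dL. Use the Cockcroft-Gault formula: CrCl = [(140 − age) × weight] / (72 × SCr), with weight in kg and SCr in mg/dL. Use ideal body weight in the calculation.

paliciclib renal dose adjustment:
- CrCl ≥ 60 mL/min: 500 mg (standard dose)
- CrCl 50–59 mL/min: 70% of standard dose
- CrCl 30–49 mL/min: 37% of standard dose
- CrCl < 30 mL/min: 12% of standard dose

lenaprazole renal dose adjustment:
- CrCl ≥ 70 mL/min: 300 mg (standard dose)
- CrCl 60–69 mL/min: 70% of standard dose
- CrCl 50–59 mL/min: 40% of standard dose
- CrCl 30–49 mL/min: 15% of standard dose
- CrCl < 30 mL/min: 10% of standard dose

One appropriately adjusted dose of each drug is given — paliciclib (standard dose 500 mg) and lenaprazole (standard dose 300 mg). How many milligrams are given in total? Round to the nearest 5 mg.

90 mg

CrCl = (140 − 82) × 49.1 / (72 × 2.98) = 2847.8 / 214.56 ≈ 13.3 mL/min
CrCl ≈ 13 mL/min.
paliciclib: < 30 mL/min → 12% of 500 mg = 60 mg.
lenaprazole: < 30 mL/min → 10% of 300 mg = 30 mg.
Total = 60 + 30 = 90 mg.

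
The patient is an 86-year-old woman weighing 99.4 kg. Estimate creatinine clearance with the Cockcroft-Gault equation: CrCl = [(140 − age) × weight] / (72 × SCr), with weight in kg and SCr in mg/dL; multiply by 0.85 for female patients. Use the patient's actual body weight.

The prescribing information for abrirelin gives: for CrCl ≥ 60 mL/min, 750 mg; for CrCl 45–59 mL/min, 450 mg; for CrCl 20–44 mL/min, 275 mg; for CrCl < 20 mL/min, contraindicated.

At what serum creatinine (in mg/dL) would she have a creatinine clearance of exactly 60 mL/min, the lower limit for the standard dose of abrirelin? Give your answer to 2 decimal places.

1.06 mg/dL

Standard dose requires CrCl ≥ 60 mL/min.
Set (140 − 86) × 99.4 × 0.85 / (72 × SCr) = 60
SCr = (140 − 86) × 99.4 × 0.85 / (72 × 60) = 1.056 mg/dL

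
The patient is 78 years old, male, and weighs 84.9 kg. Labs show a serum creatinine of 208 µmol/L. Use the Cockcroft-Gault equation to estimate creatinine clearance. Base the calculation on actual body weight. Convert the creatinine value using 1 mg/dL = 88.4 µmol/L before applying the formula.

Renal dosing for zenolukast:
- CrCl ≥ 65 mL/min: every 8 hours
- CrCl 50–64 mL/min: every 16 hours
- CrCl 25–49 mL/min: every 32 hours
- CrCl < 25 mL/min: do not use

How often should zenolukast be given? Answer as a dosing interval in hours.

SCr = 208 / 88.4 = 2.353 mg/dL
CrCl = (140 − 78) × 84.9 / (72 × 2.353) = 5263.8 / 169.42 ≈ 31.1 mL/min
CrCl ≈ 31 mL/min → bracket 25–49 mL/min → every 32 hours.

every 32 hours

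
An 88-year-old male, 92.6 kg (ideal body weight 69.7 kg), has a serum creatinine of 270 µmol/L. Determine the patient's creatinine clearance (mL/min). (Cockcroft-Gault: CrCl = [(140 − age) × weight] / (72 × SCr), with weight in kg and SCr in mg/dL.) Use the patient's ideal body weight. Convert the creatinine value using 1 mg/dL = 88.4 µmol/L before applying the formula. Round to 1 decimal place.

SCr = 270 / 88.4 = 3.054 mg/dL
CrCl = (140 − 88) × 69.7 / (72 × 3.054) = 3624.4 / 219.89 ≈ 16.5 mL/min

16.5 mL/min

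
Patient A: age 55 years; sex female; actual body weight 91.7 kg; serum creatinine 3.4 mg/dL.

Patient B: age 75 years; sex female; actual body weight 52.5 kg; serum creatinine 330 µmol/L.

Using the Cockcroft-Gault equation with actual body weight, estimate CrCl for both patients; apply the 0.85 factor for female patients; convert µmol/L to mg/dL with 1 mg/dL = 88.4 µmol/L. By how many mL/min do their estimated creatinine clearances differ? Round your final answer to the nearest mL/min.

16 mL/min

Patient A: CrCl = (140 − 55) × 91.7 / (72 × 3.4) × 0.85 = 7794.5 / 244.80 × 0.85 ≈ 27.1 mL/min
Patient B: SCr = 330 / 88.4 = 3.733 mg/dL
Patient B: CrCl = (140 − 75) × 52.5 / (72 × 3.733) × 0.85 = 3412.5 / 268.78 × 0.85 ≈ 10.8 mL/min
|27.1 − 10.8| = 16.3 mL/min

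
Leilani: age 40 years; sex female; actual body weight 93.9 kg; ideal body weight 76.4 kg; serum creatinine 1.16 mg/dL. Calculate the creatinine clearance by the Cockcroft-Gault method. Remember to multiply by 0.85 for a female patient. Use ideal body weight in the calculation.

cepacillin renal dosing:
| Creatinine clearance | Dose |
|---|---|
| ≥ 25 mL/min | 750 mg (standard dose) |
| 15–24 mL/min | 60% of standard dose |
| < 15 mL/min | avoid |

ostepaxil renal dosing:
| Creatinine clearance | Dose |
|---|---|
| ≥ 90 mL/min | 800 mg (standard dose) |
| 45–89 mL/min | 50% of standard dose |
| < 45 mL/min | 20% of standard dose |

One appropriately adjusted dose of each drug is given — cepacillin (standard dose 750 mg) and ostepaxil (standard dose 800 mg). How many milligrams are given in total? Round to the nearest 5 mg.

CrCl = (140 − 40) × 76.4 / (72 × 1.16) × 0.85 = 7640.0 / 83.52 × 0.85 ≈ 77.8 mL/min
CrCl ≈ 78 mL/min.
cepacillin: ≥ 25 mL/min → 100% of 750 mg = 750 mg.
ostepaxil: 45–89 mL/min → 50% of 800 mg = 400 mg.
Total = 750 + 400 = 1150 mg.

1150 mg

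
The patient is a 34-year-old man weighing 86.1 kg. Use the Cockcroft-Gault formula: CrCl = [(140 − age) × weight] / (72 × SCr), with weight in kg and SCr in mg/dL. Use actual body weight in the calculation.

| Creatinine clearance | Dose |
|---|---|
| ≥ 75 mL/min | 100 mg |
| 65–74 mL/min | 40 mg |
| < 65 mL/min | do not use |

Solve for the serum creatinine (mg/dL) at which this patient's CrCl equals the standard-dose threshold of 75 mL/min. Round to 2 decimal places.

Standard dose requires CrCl ≥ 75 mL/min.
Set (140 − 34) × 86.1 / (72 × SCr) = 75
SCr = (140 − 34) × 86.1 / (72 × 75) = 1.690 mg/dL

1.69 mg/dL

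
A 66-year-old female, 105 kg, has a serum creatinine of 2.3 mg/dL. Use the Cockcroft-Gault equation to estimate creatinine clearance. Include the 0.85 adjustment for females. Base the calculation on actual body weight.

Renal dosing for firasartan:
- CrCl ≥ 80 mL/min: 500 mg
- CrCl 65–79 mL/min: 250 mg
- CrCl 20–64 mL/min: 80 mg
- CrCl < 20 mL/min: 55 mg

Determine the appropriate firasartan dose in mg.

CrCl = (140 − 66) × 105 / (72 × 2.3) × 0.85 = 7770.0 / 165.60 × 0.85 ≈ 39.9 mL/min
CrCl ≈ 40 mL/min → bracket 20–64 mL/min.
Dose for this bracket: 80 mg.

80 mg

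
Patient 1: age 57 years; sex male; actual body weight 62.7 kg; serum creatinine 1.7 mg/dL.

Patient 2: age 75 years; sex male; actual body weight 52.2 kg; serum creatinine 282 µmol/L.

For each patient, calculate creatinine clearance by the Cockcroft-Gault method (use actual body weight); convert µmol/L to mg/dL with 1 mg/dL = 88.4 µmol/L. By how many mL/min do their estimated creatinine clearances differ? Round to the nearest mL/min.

Patient 1: CrCl = (140 − 57) × 62.7 / (72 × 1.7) = 5204.1 / 122.40 ≈ 42.5 mL/min
Patient 2: SCr = 282 / 88.4 = 3.19 mg/dL
Patient 2: CrCl = (140 − 75) × 52.2 / (72 × 3.19) = 3393.0 / 229.68 ≈ 14.8 mL/min
|42.5 − 14.8| = 27.7 mL/min

28 mL/min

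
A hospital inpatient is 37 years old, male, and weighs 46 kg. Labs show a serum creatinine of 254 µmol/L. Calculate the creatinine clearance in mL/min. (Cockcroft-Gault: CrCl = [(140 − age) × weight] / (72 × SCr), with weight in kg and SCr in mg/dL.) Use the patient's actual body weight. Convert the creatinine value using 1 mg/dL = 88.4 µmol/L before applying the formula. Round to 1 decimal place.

22.9 mL/min

SCr = 254 / 88.4 = 2.873 mg/dL
CrCl = (140 − 37) × 46 / (72 × 2.873) = 4738.0 / 206.86 ≈ 22.9 mL/min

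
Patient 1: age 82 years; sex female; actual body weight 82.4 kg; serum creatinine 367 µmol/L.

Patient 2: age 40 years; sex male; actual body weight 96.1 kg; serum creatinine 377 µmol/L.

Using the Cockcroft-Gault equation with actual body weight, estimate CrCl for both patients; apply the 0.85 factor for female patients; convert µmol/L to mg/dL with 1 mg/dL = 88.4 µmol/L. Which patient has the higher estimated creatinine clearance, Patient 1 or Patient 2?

Patient 2

Patient 1: SCr = 367 / 88.4 = 4.152 mg/dL
Patient 1: CrCl = (140 − 82) × 82.4 / (72 × 4.152) × 0.85 = 4779.2 / 298.94 × 0.85 ≈ 13.6 mL/min
Patient 2: SCr = 377 / 88.4 = 4.265 mg/dL
Patient 2: CrCl = (140 − 40) × 96.1 / (72 × 4.265) = 9610.0 / 307.08 ≈ 31.3 mL/min
13.6 vs 31.3 mL/min → Patient 2 is higher.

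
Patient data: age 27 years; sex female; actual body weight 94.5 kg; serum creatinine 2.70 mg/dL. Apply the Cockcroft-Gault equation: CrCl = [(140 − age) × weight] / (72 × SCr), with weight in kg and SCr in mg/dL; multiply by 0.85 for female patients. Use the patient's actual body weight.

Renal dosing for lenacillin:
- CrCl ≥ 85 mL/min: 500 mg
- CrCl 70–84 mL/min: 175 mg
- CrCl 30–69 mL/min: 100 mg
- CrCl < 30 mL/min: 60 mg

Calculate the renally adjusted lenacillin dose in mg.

CrCl = (140 − 27) × 94.5 / (72 × 2.7) × 0.85 = 10678.5 / 194.40 × 0.85 ≈ 46.7 mL/min
CrCl ≈ 47 mL/min → bracket 30–69 mL/min.
Dose for this bracket: 100 mg.

100 mg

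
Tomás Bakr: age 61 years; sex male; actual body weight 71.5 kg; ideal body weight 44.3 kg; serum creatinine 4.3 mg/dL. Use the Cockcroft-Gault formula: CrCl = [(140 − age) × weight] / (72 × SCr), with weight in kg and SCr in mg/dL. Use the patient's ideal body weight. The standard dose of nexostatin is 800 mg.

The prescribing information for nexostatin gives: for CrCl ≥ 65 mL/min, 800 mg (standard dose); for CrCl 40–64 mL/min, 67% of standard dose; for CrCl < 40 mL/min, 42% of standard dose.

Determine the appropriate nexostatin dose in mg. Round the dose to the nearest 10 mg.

CrCl = (140 − 61) × 44.3 / (72 × 4.3) = 3499.7 / 309.60 ≈ 11.3 mL/min
CrCl ≈ 11 mL/min → bracket < 40 mL/min.
42% of 800 mg = 336 mg → 340 mg

340 mg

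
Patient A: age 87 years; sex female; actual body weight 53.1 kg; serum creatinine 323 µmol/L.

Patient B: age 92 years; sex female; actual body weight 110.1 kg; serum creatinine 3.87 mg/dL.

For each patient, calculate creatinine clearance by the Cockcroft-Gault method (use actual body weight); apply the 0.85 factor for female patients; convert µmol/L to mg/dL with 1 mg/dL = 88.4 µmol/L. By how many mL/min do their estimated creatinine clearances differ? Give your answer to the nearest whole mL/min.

Patient A: SCr = 323 / 88.4 = 3.654 mg/dL
Patient A: CrCl = (140 − 87) × 53.1 / (72 × 3.654) × 0.85 = 2814.3 / 263.09 × 0.85 ≈ 9.1 mL/min
Patient B: CrCl = (140 − 92) × 110.1 / (72 × 3.87) × 0.85 = 5284.8 / 278.64 × 0.85 ≈ 16.1 mL/min
|9.1 − 16.1| = 7.0 mL/min

7 mL/min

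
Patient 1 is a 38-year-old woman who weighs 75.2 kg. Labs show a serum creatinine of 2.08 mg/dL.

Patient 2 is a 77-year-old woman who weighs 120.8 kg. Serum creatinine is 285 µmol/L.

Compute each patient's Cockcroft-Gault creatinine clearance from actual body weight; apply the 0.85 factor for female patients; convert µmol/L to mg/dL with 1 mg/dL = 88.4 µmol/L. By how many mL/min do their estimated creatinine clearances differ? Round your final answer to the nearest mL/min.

Patient 1: CrCl = (140 − 38) × 75.2 / (72 × 2.08) × 0.85 = 7670.4 / 149.76 × 0.85 ≈ 43.5 mL/min
Patient 2: SCr = 285 / 88.4 = 3.224 mg/dL
Patient 2: CrCl = (140 − 77) × 120.8 / (72 × 3.224) × 0.85 = 7610.4 / 232.13 × 0.85 ≈ 27.9 mL/min
|43.5 − 27.9| = 15.6 mL/min

16 mL/min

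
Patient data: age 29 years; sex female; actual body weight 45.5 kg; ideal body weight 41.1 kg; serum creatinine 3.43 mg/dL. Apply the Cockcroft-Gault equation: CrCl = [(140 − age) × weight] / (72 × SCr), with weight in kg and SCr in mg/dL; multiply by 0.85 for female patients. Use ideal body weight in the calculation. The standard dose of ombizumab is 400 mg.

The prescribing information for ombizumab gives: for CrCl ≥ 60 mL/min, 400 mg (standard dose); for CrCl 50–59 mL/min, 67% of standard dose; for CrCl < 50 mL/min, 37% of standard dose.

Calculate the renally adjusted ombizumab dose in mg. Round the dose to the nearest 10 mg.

150 mg

CrCl = (140 − 29) × 41.1 / (72 × 3.43) × 0.85 = 4562.1 / 246.96 × 0.85 ≈ 15.7 mL/min
CrCl ≈ 16 mL/min → bracket < 50 mL/min.
37% of 400 mg = 148 mg → 150 mg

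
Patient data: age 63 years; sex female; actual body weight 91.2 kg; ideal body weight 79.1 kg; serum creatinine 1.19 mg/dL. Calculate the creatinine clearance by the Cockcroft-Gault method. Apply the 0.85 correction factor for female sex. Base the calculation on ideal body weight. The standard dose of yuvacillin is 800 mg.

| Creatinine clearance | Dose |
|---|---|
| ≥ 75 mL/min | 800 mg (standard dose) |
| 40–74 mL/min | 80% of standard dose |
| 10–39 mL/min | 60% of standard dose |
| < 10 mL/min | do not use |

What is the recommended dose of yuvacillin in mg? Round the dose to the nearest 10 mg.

640 mg

CrCl = (140 − 63) × 79.1 / (72 × 1.19) × 0.85 = 6090.7 / 85.68 × 0.85 ≈ 60.4 mL/min
CrCl ≈ 60 mL/min → bracket 40–74 mL/min.
80% of 800 mg = 640 mg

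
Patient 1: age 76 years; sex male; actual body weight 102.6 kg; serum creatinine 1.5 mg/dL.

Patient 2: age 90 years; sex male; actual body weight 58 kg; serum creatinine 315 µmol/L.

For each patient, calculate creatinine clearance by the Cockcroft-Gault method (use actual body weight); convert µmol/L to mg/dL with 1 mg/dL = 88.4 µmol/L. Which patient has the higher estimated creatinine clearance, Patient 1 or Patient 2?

Patient 1

Patient 1: CrCl = (140 − 76) × 102.6 / (72 × 1.5) = 6566.4 / 108.00 ≈ 60.8 mL/min
Patient 2: SCr = 315 / 88.4 = 3.563 mg/dL
Patient 2: CrCl = (140 − 90) × 58 / (72 × 3.563) = 2900.0 / 256.54 ≈ 11.3 mL/min
60.8 vs 11.3 mL/min → Patient 1 is higher.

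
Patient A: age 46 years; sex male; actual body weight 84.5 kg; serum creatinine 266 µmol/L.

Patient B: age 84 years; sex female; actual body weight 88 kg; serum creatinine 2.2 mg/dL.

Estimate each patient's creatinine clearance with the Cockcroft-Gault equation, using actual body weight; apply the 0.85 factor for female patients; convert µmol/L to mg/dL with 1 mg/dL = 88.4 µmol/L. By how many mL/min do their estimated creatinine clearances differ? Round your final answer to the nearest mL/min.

10 mL/min

Patient A: SCr = 266 / 88.4 = 3.009 mg/dL
Patient A: CrCl = (140 − 46) × 84.5 / (72 × 3.009) = 7943.0 / 216.65 ≈ 36.7 mL/min
Patient B: CrCl = (140 − 84) × 88 / (72 × 2.2) × 0.85 = 4928.0 / 158.40 × 0.85 ≈ 26.4 mL/min
|36.7 − 26.4| = 10.3 mL/min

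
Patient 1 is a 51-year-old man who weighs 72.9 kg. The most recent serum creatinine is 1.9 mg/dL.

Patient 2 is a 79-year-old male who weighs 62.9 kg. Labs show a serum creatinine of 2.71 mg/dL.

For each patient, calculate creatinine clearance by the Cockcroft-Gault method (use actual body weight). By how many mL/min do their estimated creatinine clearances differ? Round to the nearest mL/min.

28 mL/min

Patient 1: CrCl = (140 − 51) × 72.9 / (72 × 1.9) = 6488.1 / 136.80 ≈ 47.4 mL/min
Patient 2: CrCl = (140 − 79) × 62.9 / (72 × 2.71) = 3836.9 / 195.12 ≈ 19.7 mL/min
|47.4 − 19.7| = 27.7 mL/min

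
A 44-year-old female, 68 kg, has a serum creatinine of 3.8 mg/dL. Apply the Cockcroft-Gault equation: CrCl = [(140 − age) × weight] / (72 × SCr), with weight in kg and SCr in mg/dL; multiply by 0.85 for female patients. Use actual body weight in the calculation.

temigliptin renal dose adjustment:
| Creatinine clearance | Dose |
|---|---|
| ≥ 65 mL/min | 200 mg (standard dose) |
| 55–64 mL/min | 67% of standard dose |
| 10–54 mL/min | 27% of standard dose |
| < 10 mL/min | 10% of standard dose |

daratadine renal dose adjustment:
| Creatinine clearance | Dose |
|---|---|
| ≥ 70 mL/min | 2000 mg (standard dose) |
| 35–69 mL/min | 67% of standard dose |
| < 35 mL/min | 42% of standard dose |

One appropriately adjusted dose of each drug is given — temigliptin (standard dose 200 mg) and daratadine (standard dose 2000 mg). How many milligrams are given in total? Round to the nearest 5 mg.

895 mg

CrCl = (140 − 44) × 68 / (72 × 3.8) × 0.85 = 6528.0 / 273.60 × 0.85 ≈ 20.3 mL/min
CrCl ≈ 20 mL/min.
temigliptin: 10–54 mL/min → 27% of 200 mg = 54 mg.
daratadine: < 35 mL/min → 42% of 2000 mg = 840 mg.
Total = 54 + 840 = 894 mg.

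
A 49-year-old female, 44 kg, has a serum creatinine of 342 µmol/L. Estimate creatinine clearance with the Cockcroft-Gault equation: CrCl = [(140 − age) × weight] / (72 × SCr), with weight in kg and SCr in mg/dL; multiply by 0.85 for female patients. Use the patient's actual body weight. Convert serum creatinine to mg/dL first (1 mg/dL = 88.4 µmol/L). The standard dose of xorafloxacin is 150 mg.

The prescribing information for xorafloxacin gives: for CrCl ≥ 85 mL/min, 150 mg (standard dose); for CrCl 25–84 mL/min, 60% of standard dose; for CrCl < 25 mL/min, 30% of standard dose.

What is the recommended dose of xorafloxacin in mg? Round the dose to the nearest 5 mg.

SCr = 342 / 88.4 = 3.869 mg/dL
CrCl = (140 − 49) × 44 / (72 × 3.869) × 0.85 = 4004.0 / 278.57 × 0.85 ≈ 12.2 mL/min
CrCl ≈ 12 mL/min → bracket < 25 mL/min.
30% of 150 mg = 45 mg

45 mg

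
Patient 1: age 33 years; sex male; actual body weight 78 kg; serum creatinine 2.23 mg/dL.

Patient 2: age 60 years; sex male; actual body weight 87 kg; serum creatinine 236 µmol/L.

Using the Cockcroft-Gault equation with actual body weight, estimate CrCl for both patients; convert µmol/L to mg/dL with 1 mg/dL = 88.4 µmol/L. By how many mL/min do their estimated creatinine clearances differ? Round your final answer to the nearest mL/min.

16 mL/min

Patient 1: CrCl = (140 − 33) × 78 / (72 × 2.23) = 8346.0 / 160.56 ≈ 52.0 mL/min
Patient 2: SCr = 236 / 88.4 = 2.67 mg/dL
Patient 2: CrCl = (140 − 60) × 87 / (72 × 2.67) = 6960.0 / 192.24 ≈ 36.2 mL/min
|52.0 − 36.2| = 15.8 mL/min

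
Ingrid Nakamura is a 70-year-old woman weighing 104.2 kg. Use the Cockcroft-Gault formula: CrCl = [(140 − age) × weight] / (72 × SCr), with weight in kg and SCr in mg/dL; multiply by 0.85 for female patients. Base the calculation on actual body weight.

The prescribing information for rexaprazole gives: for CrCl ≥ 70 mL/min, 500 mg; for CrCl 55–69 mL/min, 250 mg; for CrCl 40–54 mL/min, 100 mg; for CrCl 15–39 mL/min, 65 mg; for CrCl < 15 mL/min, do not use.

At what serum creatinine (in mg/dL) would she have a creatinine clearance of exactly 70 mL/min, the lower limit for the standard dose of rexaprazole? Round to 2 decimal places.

Standard dose requires CrCl ≥ 70 mL/min.
Set (140 − 70) × 104.2 × 0.85 / (72 × SCr) = 70
SCr = (140 − 70) × 104.2 × 0.85 / (72 × 70) = 1.230 mg/dL

1.23 mg/dL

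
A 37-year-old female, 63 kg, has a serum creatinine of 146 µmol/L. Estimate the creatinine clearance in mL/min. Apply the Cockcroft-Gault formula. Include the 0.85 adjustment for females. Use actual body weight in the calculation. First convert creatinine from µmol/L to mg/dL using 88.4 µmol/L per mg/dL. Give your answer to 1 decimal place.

46.4 mL/min

SCr = 146 / 88.4 = 1.652 mg/dL
CrCl = (140 − 37) × 63 / (72 × 1.652) × 0.85 = 6489.0 / 118.94 × 0.85 ≈ 46.4 mL/min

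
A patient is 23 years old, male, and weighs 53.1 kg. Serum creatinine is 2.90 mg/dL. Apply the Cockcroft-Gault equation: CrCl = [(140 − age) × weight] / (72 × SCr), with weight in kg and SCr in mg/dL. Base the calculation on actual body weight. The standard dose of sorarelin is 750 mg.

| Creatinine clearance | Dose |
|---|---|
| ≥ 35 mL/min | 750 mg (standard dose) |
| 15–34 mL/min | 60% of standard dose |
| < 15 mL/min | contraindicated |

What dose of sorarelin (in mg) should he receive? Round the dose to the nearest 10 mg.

450 mg

CrCl = (140 − 23) × 53.1 / (72 × 2.9) = 6212.7 / 208.80 ≈ 29.8 mL/min
CrCl ≈ 30 mL/min → bracket 15–34 mL/min.
60% of 750 mg = 450 mg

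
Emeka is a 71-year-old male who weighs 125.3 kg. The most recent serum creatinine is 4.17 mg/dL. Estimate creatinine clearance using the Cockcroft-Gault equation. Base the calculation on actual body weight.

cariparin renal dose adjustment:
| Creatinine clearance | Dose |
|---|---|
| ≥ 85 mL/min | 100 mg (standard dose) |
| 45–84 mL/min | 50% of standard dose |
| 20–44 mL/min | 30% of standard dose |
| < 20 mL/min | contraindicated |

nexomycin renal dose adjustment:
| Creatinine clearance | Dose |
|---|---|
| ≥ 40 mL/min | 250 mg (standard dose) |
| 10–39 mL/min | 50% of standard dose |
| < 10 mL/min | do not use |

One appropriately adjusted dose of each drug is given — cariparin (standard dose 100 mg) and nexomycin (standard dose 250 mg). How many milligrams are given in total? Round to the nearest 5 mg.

155 mg

CrCl = (140 − 71) × 125.3 / (72 × 4.17) = 8645.7 / 300.24 ≈ 28.8 mL/min
CrCl ≈ 29 mL/min.
cariparin: 20–44 mL/min → 30% of 100 mg = 30 mg.
nexomycin: 10–39 mL/min → 50% of 250 mg = 125 mg.
Total = 30 + 125 = 155 mg.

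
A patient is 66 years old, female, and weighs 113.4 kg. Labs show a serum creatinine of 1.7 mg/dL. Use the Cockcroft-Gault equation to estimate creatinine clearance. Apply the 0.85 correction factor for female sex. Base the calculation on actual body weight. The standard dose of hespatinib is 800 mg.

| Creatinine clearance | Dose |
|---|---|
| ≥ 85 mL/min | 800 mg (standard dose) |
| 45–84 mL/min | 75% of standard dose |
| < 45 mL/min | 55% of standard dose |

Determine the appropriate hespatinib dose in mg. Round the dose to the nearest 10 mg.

CrCl = (140 − 66) × 113.4 / (72 × 1.7) × 0.85 = 8391.6 / 122.40 × 0.85 ≈ 58.3 mL/min
CrCl ≈ 58 mL/min → bracket 45–84 mL/min.
75% of 800 mg = 600 mg

600 mg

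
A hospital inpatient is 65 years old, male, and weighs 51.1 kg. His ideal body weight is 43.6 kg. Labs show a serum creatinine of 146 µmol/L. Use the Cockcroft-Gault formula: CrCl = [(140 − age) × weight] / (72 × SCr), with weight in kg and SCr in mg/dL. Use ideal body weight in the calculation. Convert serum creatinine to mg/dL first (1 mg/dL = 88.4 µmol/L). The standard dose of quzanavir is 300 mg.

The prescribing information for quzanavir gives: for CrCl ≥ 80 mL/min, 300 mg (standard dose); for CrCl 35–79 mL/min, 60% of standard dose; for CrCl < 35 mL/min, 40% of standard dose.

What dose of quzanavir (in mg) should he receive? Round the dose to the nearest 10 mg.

120 mg

SCr = 146 / 88.4 = 1.652 mg/dL
CrCl = (140 − 65) × 43.6 / (72 × 1.652) = 3270.0 / 118.94 ≈ 27.5 mL/min
CrCl ≈ 27 mL/min → bracket < 35 mL/min.
40% of 300 mg = 120 mg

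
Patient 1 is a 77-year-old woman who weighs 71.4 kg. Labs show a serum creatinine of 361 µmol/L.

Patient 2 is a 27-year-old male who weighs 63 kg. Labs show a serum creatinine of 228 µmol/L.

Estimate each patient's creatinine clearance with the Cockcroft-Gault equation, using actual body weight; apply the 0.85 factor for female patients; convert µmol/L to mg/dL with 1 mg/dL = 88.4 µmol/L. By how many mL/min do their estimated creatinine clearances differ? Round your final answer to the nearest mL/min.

Patient 1: SCr = 361 / 88.4 = 4.084 mg/dL
Patient 1: CrCl = (140 − 77) × 71.4 / (72 × 4.084) × 0.85 = 4498.2 / 294.05 × 0.85 ≈ 13.0 mL/min
Patient 2: SCr = 228 / 88.4 = 2.579 mg/dL
Patient 2: CrCl = (140 − 27) × 63 / (72 × 2.579) = 7119.0 / 185.69 ≈ 38.3 mL/min
|13.0 − 38.3| = 25.3 mL/min

25 mL/min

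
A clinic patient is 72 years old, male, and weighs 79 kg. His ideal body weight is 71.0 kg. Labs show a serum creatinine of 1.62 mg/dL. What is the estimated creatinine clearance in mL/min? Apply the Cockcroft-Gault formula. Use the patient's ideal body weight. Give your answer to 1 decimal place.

CrCl = (140 − 72) × 71 / (72 × 1.62) = 4828.0 / 116.64 ≈ 41.4 mL/min

41.4 mL/min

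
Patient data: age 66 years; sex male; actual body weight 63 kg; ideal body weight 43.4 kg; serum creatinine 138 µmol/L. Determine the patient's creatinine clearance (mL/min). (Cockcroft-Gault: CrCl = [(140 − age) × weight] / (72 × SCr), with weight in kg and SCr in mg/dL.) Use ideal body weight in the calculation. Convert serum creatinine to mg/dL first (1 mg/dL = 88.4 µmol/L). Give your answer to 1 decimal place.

28.6 mL/min

SCr = 138 / 88.4 = 1.561 mg/dL
CrCl = (140 − 66) × 43.4 / (72 × 1.561) = 3211.6 / 112.39 ≈ 28.6 mL/min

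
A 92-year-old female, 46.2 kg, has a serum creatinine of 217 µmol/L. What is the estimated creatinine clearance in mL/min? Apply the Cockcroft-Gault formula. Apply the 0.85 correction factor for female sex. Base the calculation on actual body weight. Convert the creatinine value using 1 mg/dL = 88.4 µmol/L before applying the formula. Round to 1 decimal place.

10.7 mL/min

SCr = 217 / 88.4 = 2.455 mg/dL
CrCl = (140 − 92) × 46.2 / (72 × 2.455) × 0.85 = 2217.6 / 176.76 × 0.85 ≈ 10.7 mL/min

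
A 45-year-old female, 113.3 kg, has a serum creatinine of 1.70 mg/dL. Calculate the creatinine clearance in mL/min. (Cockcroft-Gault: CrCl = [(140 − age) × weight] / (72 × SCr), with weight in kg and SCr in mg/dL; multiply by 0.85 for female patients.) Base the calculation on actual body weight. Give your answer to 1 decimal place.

74.7 mL/min

CrCl = (140 − 45) × 113.3 / (72 × 1.7) × 0.85 = 10763.5 / 122.40 × 0.85 ≈ 74.7 mL/min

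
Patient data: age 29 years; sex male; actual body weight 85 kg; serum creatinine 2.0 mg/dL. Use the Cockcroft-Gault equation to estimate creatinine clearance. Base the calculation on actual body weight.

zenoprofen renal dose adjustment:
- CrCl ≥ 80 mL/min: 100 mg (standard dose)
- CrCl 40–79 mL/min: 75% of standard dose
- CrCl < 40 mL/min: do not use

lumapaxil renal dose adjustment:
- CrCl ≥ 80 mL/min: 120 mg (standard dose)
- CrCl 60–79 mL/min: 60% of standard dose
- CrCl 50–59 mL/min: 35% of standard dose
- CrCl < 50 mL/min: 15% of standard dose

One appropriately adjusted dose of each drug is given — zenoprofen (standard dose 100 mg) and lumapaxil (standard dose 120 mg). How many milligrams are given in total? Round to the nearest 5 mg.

CrCl = (140 − 29) × 85 / (72 × 2) = 9435.0 / 144.00 ≈ 65.5 mL/min
CrCl ≈ 66 mL/min.
zenoprofen: 40–79 mL/min → 75% of 100 mg = 75 mg.
lumapaxil: 60–79 mL/min → 60% of 120 mg = 72 mg.
Total = 75 + 72 = 147 mg.

145 mg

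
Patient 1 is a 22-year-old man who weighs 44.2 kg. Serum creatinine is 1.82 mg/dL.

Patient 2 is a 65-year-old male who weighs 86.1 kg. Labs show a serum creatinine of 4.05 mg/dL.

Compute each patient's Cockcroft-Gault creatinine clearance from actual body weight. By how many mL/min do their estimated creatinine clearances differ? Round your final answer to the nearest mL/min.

18 mL/min

Patient 1: CrCl = (140 − 22) × 44.2 / (72 × 1.82) = 5215.6 / 131.04 ≈ 39.8 mL/min
Patient 2: CrCl = (140 − 65) × 86.1 / (72 × 4.05) = 6457.5 / 291.60 ≈ 22.1 mL/min
|39.8 − 22.1| = 17.7 mL/min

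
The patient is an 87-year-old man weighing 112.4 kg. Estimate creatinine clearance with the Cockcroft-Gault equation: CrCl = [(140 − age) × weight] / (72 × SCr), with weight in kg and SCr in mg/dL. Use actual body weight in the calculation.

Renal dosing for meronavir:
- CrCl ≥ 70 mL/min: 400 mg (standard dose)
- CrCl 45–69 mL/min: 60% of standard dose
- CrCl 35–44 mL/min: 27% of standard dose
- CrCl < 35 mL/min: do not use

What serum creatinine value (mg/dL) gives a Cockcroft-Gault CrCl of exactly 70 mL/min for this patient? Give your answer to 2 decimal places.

1.18 mg/dL

Standard dose requires CrCl ≥ 70 mL/min.
Set (140 − 87) × 112.4 / (72 × SCr) = 70
SCr = (140 − 87) × 112.4 / (72 × 70) = 1.182 mg/dL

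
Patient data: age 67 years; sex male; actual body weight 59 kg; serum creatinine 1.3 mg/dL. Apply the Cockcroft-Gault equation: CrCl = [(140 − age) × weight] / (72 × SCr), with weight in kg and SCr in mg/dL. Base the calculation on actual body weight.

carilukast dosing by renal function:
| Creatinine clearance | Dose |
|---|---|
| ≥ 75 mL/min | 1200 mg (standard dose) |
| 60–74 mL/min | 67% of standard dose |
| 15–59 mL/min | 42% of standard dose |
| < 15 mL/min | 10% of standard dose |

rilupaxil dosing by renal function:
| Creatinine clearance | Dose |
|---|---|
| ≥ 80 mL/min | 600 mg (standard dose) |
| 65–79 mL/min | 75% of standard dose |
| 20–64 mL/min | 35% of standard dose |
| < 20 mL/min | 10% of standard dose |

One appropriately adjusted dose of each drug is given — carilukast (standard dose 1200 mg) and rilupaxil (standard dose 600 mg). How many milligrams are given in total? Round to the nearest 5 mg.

715 mg

CrCl = (140 − 67) × 59 / (72 × 1.3) = 4307.0 / 93.60 ≈ 46.0 mL/min
CrCl ≈ 46 mL/min.
carilukast: 15–59 mL/min → 42% of 1200 mg = 504 mg.
rilupaxil: 20–64 mL/min → 35% of 600 mg = 210 mg.
Total = 504 + 210 = 714 mg.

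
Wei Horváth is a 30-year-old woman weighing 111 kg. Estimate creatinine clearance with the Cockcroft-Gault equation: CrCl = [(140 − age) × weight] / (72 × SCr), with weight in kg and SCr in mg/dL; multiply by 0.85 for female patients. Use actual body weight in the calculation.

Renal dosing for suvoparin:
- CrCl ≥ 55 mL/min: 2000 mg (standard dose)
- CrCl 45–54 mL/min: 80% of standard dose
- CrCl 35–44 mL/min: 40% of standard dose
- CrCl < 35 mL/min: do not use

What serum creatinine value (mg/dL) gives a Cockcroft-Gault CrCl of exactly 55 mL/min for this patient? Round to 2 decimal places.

Standard dose requires CrCl ≥ 55 mL/min.
Set (140 − 30) × 111 × 0.85 / (72 × SCr) = 55
SCr = (140 − 30) × 111 × 0.85 / (72 × 55) = 2.621 mg/dL

2.62 mg/dL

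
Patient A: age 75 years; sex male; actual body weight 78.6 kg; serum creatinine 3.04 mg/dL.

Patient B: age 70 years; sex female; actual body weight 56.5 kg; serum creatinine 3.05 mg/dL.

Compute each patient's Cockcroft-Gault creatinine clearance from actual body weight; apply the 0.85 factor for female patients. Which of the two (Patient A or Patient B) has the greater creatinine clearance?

Patient A: CrCl = (140 − 75) × 78.6 / (72 × 3.04) = 5109.0 / 218.88 ≈ 23.3 mL/min
Patient B: CrCl = (140 − 70) × 56.5 / (72 × 3.05) × 0.85 = 3955.0 / 219.60 × 0.85 ≈ 15.3 mL/min
23.3 vs 15.3 mL/min → Patient A is higher.

Patient A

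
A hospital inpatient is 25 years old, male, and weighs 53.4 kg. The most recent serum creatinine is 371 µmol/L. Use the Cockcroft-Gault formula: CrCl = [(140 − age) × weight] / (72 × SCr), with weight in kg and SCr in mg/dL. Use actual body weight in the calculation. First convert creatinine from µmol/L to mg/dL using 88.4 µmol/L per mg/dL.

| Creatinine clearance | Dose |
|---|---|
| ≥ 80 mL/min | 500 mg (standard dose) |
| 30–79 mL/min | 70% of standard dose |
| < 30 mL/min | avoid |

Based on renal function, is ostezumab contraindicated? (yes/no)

yes

SCr = 371 / 88.4 = 4.197 mg/dL
CrCl = (140 − 25) × 53.4 / (72 × 4.197) = 6141.0 / 302.18 ≈ 20.3 mL/min
CrCl ≈ 20 mL/min, which is < 30 mL/min.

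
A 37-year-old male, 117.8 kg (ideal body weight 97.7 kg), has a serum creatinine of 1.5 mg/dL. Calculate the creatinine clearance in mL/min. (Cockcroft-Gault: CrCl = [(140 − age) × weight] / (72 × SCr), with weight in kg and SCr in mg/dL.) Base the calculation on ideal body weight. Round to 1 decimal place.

93.2 mL/min

CrCl = (140 − 37) × 97.7 / (72 × 1.5) = 10063.1 / 108.00 ≈ 93.2 mL/min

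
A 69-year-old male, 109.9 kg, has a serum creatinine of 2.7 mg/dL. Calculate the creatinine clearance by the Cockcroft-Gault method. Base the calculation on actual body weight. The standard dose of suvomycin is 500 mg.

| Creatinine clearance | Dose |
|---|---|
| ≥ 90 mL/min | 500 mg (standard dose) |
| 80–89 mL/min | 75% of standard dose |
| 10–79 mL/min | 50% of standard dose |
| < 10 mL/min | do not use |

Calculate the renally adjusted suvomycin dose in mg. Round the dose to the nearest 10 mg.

CrCl = (140 − 69) × 109.9 / (72 × 2.7) = 7802.9 / 194.40 ≈ 40.1 mL/min
CrCl ≈ 40 mL/min → bracket 10–79 mL/min.
50% of 500 mg = 250 mg

250 mg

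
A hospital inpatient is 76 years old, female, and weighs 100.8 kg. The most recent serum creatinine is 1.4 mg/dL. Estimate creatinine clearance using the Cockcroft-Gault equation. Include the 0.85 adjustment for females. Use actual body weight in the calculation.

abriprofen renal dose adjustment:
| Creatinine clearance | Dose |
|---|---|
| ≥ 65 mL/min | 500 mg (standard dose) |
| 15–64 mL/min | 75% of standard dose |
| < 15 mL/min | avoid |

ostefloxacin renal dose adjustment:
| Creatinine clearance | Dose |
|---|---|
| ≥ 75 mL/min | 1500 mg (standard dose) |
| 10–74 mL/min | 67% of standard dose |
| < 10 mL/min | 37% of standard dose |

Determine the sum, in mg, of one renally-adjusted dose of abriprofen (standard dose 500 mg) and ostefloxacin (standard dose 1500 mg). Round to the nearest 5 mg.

1380 mg

CrCl = (140 − 76) × 100.8 / (72 × 1.4) × 0.85 = 6451.2 / 100.80 × 0.85 ≈ 54.4 mL/min
CrCl ≈ 54 mL/min.
abriprofen: 15–64 mL/min → 75% of 500 mg = 375 mg.
ostefloxacin: 10–74 mL/min → 67% of 1500 mg = 1005 mg.
Total = 375 + 1005 = 1380 mg.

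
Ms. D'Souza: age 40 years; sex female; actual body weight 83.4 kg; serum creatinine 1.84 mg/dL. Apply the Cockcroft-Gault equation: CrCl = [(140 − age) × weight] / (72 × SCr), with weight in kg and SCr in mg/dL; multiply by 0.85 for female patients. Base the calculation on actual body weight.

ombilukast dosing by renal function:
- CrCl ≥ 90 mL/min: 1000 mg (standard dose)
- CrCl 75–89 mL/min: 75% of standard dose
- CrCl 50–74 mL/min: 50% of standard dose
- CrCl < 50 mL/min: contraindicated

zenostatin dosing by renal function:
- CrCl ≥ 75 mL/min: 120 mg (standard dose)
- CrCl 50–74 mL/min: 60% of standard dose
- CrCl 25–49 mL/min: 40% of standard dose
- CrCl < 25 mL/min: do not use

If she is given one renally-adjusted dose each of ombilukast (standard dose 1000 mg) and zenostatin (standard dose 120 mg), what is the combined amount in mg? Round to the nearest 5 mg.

CrCl = (140 − 40) × 83.4 / (72 × 1.84) × 0.85 = 8340.0 / 132.48 × 0.85 ≈ 53.5 mL/min
CrCl ≈ 54 mL/min.
ombilukast: 50–74 mL/min → 50% of 1000 mg = 500 mg.
zenostatin: 50–74 mL/min → 60% of 120 mg = 72 mg.
Total = 500 + 72 = 572 mg.

570 mg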